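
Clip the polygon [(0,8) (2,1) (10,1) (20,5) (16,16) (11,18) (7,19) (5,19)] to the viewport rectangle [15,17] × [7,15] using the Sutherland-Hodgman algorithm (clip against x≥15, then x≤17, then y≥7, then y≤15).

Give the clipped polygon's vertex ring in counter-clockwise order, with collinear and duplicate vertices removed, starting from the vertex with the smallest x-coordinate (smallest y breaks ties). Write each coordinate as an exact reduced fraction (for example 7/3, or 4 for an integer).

1. After x ≥ 15: [(15,3) (20,5) (16,16) (15,82/5)]
2. After x ≤ 17: [(15,3) (17,19/5) (17,53/4) (16,16) (15,82/5)]
3. After y ≥ 7: [(15,7) (17,7) (17,53/4) (16,16) (15,82/5)]
4. After y ≤ 15: [(15,15) (15,7) (17,7) (17,53/4) (180/11,15)]
5. Canonical ring: [(15,7) (17,7) (17,53/4) (180/11,15) (15,15)]

Clipped polygon: [(15,7) (17,7) (17,53/4) (180/11,15) (15,15)]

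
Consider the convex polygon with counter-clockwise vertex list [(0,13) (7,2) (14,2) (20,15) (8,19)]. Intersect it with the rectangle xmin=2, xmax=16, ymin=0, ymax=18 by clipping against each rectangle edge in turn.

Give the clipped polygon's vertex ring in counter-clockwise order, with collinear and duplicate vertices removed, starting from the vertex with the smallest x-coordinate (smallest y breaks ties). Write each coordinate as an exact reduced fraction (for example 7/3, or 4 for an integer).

1. After x ≥ 2: [(2,29/2) (2,69/7) (7,2) (14,2) (20,15) (8,19)]
2. After x ≤ 16: [(2,29/2) (2,69/7) (7,2) (14,2) (16,19/3) (16,49/3) (8,19)]
3. After y ≥ 0: [(2,29/2) (2,69/7) (7,2) (14,2) (16,19/3) (16,49/3) (8,19)]
4. After y ≤ 18: [(20/3,18) (2,29/2) (2,69/7) (7,2) (14,2) (16,19/3) (16,49/3) (11,18)]
5. Canonical ring: [(2,69/7) (7,2) (14,2) (16,19/3) (16,49/3) (11,18) (20/3,18) (2,29/2)]

Clipped polygon: [(2,69/7) (7,2) (14,2) (16,19/3) (16,49/3) (11,18) (20/3,18) (2,29/2)]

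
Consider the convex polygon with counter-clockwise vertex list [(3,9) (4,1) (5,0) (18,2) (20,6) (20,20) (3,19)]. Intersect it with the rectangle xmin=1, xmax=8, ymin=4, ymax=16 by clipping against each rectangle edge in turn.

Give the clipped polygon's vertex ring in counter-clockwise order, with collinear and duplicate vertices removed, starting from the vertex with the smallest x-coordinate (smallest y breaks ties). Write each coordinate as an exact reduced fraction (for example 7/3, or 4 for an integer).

Clipped polygon: [(3,9) (29/8,4) (8,4) (8,16) (3,16)]

1. After x ≥ 1: [(3,9) (4,1) (5,0) (18,2) (20,6) (20,20) (3,19)]
2. After x ≤ 8: [(3,9) (4,1) (5,0) (8,6/13) (8,328/17) (3,19)]
3. After y ≥ 4: [(3,9) (29/8,4) (8,4) (8,328/17) (3,19)]
4. After y ≤ 16: [(3,16) (3,9) (29/8,4) (8,4) (8,16)]
5. Canonical ring: [(3,9) (29/8,4) (8,4) (8,16) (3,16)]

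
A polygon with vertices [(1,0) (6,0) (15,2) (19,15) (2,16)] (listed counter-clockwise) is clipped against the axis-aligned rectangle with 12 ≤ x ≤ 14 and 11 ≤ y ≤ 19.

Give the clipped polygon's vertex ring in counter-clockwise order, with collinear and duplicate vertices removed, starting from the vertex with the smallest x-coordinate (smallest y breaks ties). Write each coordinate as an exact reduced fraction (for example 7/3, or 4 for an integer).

1. After x ≥ 12: [(12,4/3) (15,2) (19,15) (12,262/17)]
2. After x ≤ 14: [(12,4/3) (14,16/9) (14,260/17) (12,262/17)]
3. After y ≥ 11: [(12,11) (14,11) (14,260/17) (12,262/17)]
4. After y ≤ 19: [(12,11) (14,11) (14,260/17) (12,262/17)]
5. Canonical ring: [(12,11) (14,11) (14,260/17) (12,262/17)]

Clipped polygon: [(12,11) (14,11) (14,260/17) (12,262/17)]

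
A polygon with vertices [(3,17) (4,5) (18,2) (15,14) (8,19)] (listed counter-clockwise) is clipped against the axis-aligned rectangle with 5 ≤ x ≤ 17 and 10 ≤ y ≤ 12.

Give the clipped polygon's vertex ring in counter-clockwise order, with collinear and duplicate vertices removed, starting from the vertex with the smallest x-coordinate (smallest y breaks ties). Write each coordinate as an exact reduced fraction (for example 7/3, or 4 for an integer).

1. After x ≥ 5: [(5,89/5) (5,67/14) (18,2) (15,14) (8,19)]
2. After x ≤ 17: [(5,89/5) (5,67/14) (17,31/14) (17,6) (15,14) (8,19)]
3. After y ≥ 10: [(5,89/5) (5,10) (16,10) (15,14) (8,19)]
4. After y ≤ 12: [(5,12) (5,10) (16,10) (31/2,12)]
5. Canonical ring: [(5,10) (16,10) (31/2,12) (5,12)]

Clipped polygon: [(5,10) (16,10) (31/2,12) (5,12)]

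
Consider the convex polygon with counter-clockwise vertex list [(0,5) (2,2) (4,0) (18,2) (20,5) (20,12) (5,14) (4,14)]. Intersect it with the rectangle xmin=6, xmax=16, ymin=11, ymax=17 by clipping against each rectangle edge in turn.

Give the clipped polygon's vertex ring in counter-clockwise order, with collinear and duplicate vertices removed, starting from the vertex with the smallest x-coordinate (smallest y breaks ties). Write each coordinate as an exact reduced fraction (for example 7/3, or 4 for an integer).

1. After x ≥ 6: [(6,2/7) (18,2) (20,5) (20,12) (6,208/15)]
2. After x ≤ 16: [(6,2/7) (16,12/7) (16,188/15) (6,208/15)]
3. After y ≥ 11: [(6,11) (16,11) (16,188/15) (6,208/15)]
4. After y ≤ 17: [(6,11) (16,11) (16,188/15) (6,208/15)]
5. Canonical ring: [(6,11) (16,11) (16,188/15) (6,208/15)]

Clipped polygon: [(6,11) (16,11) (16,188/15) (6,208/15)]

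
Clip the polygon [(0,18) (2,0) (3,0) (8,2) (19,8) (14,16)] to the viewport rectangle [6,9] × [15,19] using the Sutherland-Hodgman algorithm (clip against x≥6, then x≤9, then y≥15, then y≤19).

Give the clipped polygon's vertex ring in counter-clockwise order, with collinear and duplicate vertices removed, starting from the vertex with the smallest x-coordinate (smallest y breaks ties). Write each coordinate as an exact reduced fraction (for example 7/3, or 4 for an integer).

1. After x ≥ 6: [(6,120/7) (6,6/5) (8,2) (19,8) (14,16)]
2. After x ≤ 9: [(9,117/7) (6,120/7) (6,6/5) (8,2) (9,28/11)]
3. After y ≥ 15: [(9,15) (9,117/7) (6,120/7) (6,15)]
4. After y ≤ 19: [(9,15) (9,117/7) (6,120/7) (6,15)]
5. Canonical ring: [(6,15) (9,15) (9,117/7) (6,120/7)]

Clipped polygon: [(6,15) (9,15) (9,117/7) (6,120/7)]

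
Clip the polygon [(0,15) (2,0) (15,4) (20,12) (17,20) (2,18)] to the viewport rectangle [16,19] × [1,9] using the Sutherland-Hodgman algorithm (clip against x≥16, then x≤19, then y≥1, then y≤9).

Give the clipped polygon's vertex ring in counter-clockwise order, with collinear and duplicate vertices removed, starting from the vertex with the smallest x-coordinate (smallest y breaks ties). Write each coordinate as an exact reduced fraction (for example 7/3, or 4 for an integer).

Clipped polygon: [(16,28/5) (145/8,9) (16,9)]

1. After x ≥ 16: [(16,28/5) (20,12) (17,20) (16,298/15)]
2. After x ≤ 19: [(16,28/5) (19,52/5) (19,44/3) (17,20) (16,298/15)]
3. After y ≥ 1: [(16,28/5) (19,52/5) (19,44/3) (17,20) (16,298/15)]
4. After y ≤ 9: [(16,9) (16,28/5) (145/8,9)]
5. Canonical ring: [(16,28/5) (145/8,9) (16,9)]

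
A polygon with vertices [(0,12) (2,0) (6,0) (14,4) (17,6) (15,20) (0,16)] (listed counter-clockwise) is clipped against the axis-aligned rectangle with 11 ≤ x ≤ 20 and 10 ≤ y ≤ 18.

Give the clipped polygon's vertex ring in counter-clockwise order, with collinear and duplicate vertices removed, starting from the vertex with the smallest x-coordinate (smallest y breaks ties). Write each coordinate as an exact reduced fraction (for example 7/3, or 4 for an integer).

1. After x ≥ 11: [(11,5/2) (14,4) (17,6) (15,20) (11,284/15)]
2. After x ≤ 20: [(11,5/2) (14,4) (17,6) (15,20) (11,284/15)]
3. After y ≥ 10: [(11,10) (115/7,10) (15,20) (11,284/15)]
4. After y ≤ 18: [(11,18) (11,10) (115/7,10) (107/7,18)]
5. Canonical ring: [(11,10) (115/7,10) (107/7,18) (11,18)]

Clipped polygon: [(11,10) (115/7,10) (107/7,18) (11,18)]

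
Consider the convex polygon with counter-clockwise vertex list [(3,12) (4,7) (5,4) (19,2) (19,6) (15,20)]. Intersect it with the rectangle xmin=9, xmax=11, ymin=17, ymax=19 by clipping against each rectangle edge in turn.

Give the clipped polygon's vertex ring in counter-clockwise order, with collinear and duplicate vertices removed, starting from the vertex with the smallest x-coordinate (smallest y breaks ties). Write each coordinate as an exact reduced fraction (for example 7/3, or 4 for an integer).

1. After x ≥ 9: [(9,16) (9,24/7) (19,2) (19,6) (15,20)]
2. After x ≤ 11: [(11,52/3) (9,16) (9,24/7) (11,22/7)]
3. After y ≥ 17: [(11,17) (11,52/3) (21/2,17)]
4. After y ≤ 19: [(11,17) (11,52/3) (21/2,17)]
5. Canonical ring: [(21/2,17) (11,17) (11,52/3)]

Clipped polygon: [(21/2,17) (11,17) (11,52/3)]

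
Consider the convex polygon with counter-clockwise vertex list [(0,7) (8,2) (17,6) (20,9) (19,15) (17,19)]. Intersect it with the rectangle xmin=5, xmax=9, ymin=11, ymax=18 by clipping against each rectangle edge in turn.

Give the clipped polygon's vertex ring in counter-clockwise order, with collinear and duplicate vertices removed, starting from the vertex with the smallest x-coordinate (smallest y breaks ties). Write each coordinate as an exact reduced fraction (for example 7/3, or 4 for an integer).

1. After x ≥ 5: [(5,179/17) (5,31/8) (8,2) (17,6) (20,9) (19,15) (17,19)]
2. After x ≤ 9: [(9,227/17) (5,179/17) (5,31/8) (8,2) (9,22/9)]
3. After y ≥ 11: [(9,11) (9,227/17) (17/3,11)]
4. After y ≤ 18: [(9,11) (9,227/17) (17/3,11)]
5. Canonical ring: [(17/3,11) (9,11) (9,227/17)]

Clipped polygon: [(17/3,11) (9,11) (9,227/17)]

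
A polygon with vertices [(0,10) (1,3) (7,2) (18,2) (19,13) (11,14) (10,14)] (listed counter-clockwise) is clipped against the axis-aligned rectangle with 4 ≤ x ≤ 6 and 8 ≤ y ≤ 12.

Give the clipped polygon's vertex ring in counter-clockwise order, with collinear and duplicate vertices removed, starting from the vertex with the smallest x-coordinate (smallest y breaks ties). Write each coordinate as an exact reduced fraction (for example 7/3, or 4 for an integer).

1. After x ≥ 4: [(4,58/5) (4,5/2) (7,2) (18,2) (19,13) (11,14) (10,14)]
2. After x ≤ 6: [(6,62/5) (4,58/5) (4,5/2) (6,13/6)]
3. After y ≥ 8: [(6,8) (6,62/5) (4,58/5) (4,8)]
4. After y ≤ 12: [(6,8) (6,12) (5,12) (4,58/5) (4,8)]
5. Canonical ring: [(4,8) (6,8) (6,12) (5,12) (4,58/5)]

Clipped polygon: [(4,8) (6,8) (6,12) (5,12) (4,58/5)]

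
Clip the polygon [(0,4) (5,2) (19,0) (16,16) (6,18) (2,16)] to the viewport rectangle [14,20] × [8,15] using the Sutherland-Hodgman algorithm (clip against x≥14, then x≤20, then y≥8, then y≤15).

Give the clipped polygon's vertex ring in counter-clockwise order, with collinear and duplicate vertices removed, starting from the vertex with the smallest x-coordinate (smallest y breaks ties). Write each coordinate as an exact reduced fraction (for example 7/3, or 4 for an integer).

1. After x ≥ 14: [(14,5/7) (19,0) (16,16) (14,82/5)]
2. After x ≤ 20: [(14,5/7) (19,0) (16,16) (14,82/5)]
3. After y ≥ 8: [(14,8) (35/2,8) (16,16) (14,82/5)]
4. After y ≤ 15: [(14,15) (14,8) (35/2,8) (259/16,15)]
5. Canonical ring: [(14,8) (35/2,8) (259/16,15) (14,15)]

Clipped polygon: [(14,8) (35/2,8) (259/16,15) (14,15)]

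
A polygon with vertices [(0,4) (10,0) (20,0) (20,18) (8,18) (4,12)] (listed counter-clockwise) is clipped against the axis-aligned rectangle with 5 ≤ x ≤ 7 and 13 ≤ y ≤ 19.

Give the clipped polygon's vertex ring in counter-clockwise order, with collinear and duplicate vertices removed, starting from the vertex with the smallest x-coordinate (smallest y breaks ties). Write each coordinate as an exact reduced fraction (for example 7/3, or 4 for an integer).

1. After x ≥ 5: [(5,2) (10,0) (20,0) (20,18) (8,18) (5,27/2)]
2. After x ≤ 7: [(5,2) (7,6/5) (7,33/2) (5,27/2)]
3. After y ≥ 13: [(5,13) (7,13) (7,33/2) (5,27/2)]
4. After y ≤ 19: [(5,13) (7,13) (7,33/2) (5,27/2)]
5. Canonical ring: [(5,13) (7,13) (7,33/2) (5,27/2)]

Clipped polygon: [(5,13) (7,13) (7,33/2) (5,27/2)]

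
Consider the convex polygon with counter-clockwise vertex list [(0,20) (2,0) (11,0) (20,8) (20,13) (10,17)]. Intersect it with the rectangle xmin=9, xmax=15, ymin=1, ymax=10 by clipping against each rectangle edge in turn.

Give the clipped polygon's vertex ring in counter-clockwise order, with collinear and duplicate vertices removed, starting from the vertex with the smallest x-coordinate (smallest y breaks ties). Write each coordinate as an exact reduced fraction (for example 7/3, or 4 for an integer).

Clipped polygon: [(9,1) (97/8,1) (15,32/9) (15,10) (9,10)]

1. After x ≥ 9: [(9,173/10) (9,0) (11,0) (20,8) (20,13) (10,17)]
2. After x ≤ 15: [(9,173/10) (9,0) (11,0) (15,32/9) (15,15) (10,17)]
3. After y ≥ 1: [(9,173/10) (9,1) (97/8,1) (15,32/9) (15,15) (10,17)]
4. After y ≤ 10: [(9,10) (9,1) (97/8,1) (15,32/9) (15,10)]
5. Canonical ring: [(9,1) (97/8,1) (15,32/9) (15,10) (9,10)]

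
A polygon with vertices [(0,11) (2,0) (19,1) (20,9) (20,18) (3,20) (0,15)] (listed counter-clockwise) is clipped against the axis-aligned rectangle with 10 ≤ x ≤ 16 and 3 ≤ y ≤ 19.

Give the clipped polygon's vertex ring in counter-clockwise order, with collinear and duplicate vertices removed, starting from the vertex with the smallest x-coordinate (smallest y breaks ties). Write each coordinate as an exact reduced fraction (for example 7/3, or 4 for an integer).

Clipped polygon: [(10,3) (16,3) (16,314/17) (23/2,19) (10,19)]

1. After x ≥ 10: [(10,8/17) (19,1) (20,9) (20,18) (10,326/17)]
2. After x ≤ 16: [(10,8/17) (16,14/17) (16,314/17) (10,326/17)]
3. After y ≥ 3: [(10,3) (16,3) (16,314/17) (10,326/17)]
4. After y ≤ 19: [(10,19) (10,3) (16,3) (16,314/17) (23/2,19)]
5. Canonical ring: [(10,3) (16,3) (16,314/17) (23/2,19) (10,19)]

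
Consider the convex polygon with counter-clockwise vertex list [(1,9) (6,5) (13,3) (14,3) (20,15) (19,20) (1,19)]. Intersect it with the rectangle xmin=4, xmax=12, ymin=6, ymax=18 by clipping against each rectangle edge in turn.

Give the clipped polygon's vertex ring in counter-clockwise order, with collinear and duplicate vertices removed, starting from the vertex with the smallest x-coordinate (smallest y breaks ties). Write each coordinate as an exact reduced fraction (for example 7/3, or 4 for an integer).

1. After x ≥ 4: [(4,33/5) (6,5) (13,3) (14,3) (20,15) (19,20) (4,115/6)]
2. After x ≤ 12: [(4,33/5) (6,5) (12,23/7) (12,353/18) (4,115/6)]
3. After y ≥ 6: [(4,33/5) (19/4,6) (12,6) (12,353/18) (4,115/6)]
4. After y ≤ 18: [(4,18) (4,33/5) (19/4,6) (12,6) (12,18)]
5. Canonical ring: [(4,33/5) (19/4,6) (12,6) (12,18) (4,18)]

Clipped polygon: [(4,33/5) (19/4,6) (12,6) (12,18) (4,18)]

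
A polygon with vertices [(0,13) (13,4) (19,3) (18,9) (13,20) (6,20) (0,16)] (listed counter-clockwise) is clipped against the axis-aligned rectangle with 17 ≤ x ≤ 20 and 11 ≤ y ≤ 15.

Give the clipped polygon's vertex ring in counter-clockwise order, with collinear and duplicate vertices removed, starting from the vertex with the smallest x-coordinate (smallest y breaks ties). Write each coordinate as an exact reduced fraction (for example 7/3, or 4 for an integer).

Clipped polygon: [(17,11) (188/11,11) (17,56/5)]

1. After x ≥ 17: [(17,10/3) (19,3) (18,9) (17,56/5)]
2. After x ≤ 20: [(17,10/3) (19,3) (18,9) (17,56/5)]
3. After y ≥ 11: [(17,11) (188/11,11) (17,56/5)]
4. After y ≤ 15: [(17,11) (188/11,11) (17,56/5)]
5. Canonical ring: [(17,11) (188/11,11) (17,56/5)]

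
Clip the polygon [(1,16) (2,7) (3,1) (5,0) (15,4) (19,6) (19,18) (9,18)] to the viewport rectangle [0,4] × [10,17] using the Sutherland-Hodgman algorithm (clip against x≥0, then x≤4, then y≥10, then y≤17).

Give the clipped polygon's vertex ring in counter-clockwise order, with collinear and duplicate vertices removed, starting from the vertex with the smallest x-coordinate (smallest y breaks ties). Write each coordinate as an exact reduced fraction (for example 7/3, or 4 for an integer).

1. After x ≥ 0: [(1,16) (2,7) (3,1) (5,0) (15,4) (19,6) (19,18) (9,18)]
2. After x ≤ 4: [(4,67/4) (1,16) (2,7) (3,1) (4,1/2)]
3. After y ≥ 10: [(4,10) (4,67/4) (1,16) (5/3,10)]
4. After y ≤ 17: [(4,10) (4,67/4) (1,16) (5/3,10)]
5. Canonical ring: [(1,16) (5/3,10) (4,10) (4,67/4)]

Clipped polygon: [(1,16) (5/3,10) (4,10) (4,67/4)]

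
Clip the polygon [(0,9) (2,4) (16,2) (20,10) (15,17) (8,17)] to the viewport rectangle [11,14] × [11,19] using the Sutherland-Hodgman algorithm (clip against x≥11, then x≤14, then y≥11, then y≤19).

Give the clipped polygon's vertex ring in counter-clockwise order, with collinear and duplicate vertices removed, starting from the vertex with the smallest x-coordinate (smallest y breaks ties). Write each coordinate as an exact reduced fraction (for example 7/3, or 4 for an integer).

Clipped polygon: [(11,11) (14,11) (14,17) (11,17)]

1. After x ≥ 11: [(11,19/7) (16,2) (20,10) (15,17) (11,17)]
2. After x ≤ 14: [(11,19/7) (14,16/7) (14,17) (11,17)]
3. After y ≥ 11: [(11,11) (14,11) (14,17) (11,17)]
4. After y ≤ 19: [(11,11) (14,11) (14,17) (11,17)]
5. Canonical ring: [(11,11) (14,11) (14,17) (11,17)]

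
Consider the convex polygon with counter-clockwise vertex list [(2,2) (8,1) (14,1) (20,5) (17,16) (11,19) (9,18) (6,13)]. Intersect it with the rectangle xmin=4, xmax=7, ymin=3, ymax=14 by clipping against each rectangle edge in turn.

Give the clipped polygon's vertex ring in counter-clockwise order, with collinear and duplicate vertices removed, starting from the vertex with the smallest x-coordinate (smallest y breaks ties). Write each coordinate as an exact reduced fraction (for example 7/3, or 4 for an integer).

1. After x ≥ 4: [(4,15/2) (4,5/3) (8,1) (14,1) (20,5) (17,16) (11,19) (9,18) (6,13)]
2. After x ≤ 7: [(4,15/2) (4,5/3) (7,7/6) (7,44/3) (6,13)]
3. After y ≥ 3: [(4,15/2) (4,3) (7,3) (7,44/3) (6,13)]
4. After y ≤ 14: [(4,15/2) (4,3) (7,3) (7,14) (33/5,14) (6,13)]
5. Canonical ring: [(4,3) (7,3) (7,14) (33/5,14) (6,13) (4,15/2)]

Clipped polygon: [(4,3) (7,3) (7,14) (33/5,14) (6,13) (4,15/2)]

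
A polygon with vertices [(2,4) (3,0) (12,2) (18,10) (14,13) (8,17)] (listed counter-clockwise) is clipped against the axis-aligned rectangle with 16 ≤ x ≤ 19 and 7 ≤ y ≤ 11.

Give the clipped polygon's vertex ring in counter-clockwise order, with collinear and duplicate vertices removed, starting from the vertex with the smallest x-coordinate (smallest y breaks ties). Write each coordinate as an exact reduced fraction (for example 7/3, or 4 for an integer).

Clipped polygon: [(16,22/3) (18,10) (50/3,11) (16,11)]

1. After x ≥ 16: [(16,22/3) (18,10) (16,23/2)]
2. After x ≤ 19: [(16,22/3) (18,10) (16,23/2)]
3. After y ≥ 7: [(16,22/3) (18,10) (16,23/2)]
4. After y ≤ 11: [(16,11) (16,22/3) (18,10) (50/3,11)]
5. Canonical ring: [(16,22/3) (18,10) (50/3,11) (16,11)]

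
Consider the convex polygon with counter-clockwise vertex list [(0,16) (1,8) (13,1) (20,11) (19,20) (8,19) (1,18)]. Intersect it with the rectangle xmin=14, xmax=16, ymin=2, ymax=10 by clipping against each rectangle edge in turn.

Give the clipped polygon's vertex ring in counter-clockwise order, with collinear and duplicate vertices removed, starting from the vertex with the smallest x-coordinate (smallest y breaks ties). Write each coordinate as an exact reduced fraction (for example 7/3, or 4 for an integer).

1. After x ≥ 14: [(14,17/7) (20,11) (19,20) (14,215/11)]
2. After x ≤ 16: [(14,17/7) (16,37/7) (16,217/11) (14,215/11)]
3. After y ≥ 2: [(14,17/7) (16,37/7) (16,217/11) (14,215/11)]
4. After y ≤ 10: [(14,10) (14,17/7) (16,37/7) (16,10)]
5. Canonical ring: [(14,17/7) (16,37/7) (16,10) (14,10)]

Clipped polygon: [(14,17/7) (16,37/7) (16,10) (14,10)]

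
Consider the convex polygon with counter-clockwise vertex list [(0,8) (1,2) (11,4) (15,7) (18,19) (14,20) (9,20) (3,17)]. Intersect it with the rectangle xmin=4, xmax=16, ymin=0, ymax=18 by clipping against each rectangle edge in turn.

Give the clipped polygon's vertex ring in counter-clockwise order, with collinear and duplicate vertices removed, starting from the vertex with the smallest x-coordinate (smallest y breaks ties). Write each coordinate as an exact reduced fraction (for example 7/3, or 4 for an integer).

Clipped polygon: [(4,13/5) (11,4) (15,7) (16,11) (16,18) (5,18) (4,35/2)]

1. After x ≥ 4: [(4,13/5) (11,4) (15,7) (18,19) (14,20) (9,20) (4,35/2)]
2. After x ≤ 16: [(4,13/5) (11,4) (15,7) (16,11) (16,39/2) (14,20) (9,20) (4,35/2)]
3. After y ≥ 0: [(4,13/5) (11,4) (15,7) (16,11) (16,39/2) (14,20) (9,20) (4,35/2)]
4. After y ≤ 18: [(4,13/5) (11,4) (15,7) (16,11) (16,18) (5,18) (4,35/2)]
5. Canonical ring: [(4,13/5) (11,4) (15,7) (16,11) (16,18) (5,18) (4,35/2)]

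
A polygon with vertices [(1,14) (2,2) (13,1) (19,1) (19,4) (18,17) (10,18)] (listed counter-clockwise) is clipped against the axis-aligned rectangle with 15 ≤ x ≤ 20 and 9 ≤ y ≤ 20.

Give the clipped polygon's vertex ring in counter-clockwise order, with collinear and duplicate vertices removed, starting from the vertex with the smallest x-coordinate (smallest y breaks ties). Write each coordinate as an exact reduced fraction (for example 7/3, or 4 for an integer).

1. After x ≥ 15: [(15,1) (19,1) (19,4) (18,17) (15,139/8)]
2. After x ≤ 20: [(15,1) (19,1) (19,4) (18,17) (15,139/8)]
3. After y ≥ 9: [(15,9) (242/13,9) (18,17) (15,139/8)]
4. After y ≤ 20: [(15,9) (242/13,9) (18,17) (15,139/8)]
5. Canonical ring: [(15,9) (242/13,9) (18,17) (15,139/8)]

Clipped polygon: [(15,9) (242/13,9) (18,17) (15,139/8)]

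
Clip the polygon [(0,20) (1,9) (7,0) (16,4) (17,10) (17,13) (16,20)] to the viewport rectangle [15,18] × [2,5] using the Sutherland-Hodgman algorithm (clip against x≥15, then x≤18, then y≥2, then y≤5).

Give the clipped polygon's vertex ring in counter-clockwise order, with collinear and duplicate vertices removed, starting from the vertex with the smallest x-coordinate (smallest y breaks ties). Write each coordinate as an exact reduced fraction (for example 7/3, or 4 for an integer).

Clipped polygon: [(15,32/9) (16,4) (97/6,5) (15,5)]

1. After x ≥ 15: [(15,20) (15,32/9) (16,4) (17,10) (17,13) (16,20)]
2. After x ≤ 18: [(15,20) (15,32/9) (16,4) (17,10) (17,13) (16,20)]
3. After y ≥ 2: [(15,20) (15,32/9) (16,4) (17,10) (17,13) (16,20)]
4. After y ≤ 5: [(15,5) (15,32/9) (16,4) (97/6,5)]
5. Canonical ring: [(15,32/9) (16,4) (97/6,5) (15,5)]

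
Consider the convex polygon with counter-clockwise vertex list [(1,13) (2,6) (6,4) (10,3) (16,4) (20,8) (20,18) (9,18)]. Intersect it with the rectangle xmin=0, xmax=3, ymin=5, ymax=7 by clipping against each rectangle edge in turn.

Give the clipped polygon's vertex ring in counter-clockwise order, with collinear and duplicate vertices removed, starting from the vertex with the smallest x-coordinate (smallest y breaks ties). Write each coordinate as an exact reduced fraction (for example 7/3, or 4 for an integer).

Clipped polygon: [(13/7,7) (2,6) (3,11/2) (3,7)]

1. After x ≥ 0: [(1,13) (2,6) (6,4) (10,3) (16,4) (20,8) (20,18) (9,18)]
2. After x ≤ 3: [(3,57/4) (1,13) (2,6) (3,11/2)]
3. After y ≥ 5: [(3,57/4) (1,13) (2,6) (3,11/2)]
4. After y ≤ 7: [(3,7) (13/7,7) (2,6) (3,11/2)]
5. Canonical ring: [(13/7,7) (2,6) (3,11/2) (3,7)]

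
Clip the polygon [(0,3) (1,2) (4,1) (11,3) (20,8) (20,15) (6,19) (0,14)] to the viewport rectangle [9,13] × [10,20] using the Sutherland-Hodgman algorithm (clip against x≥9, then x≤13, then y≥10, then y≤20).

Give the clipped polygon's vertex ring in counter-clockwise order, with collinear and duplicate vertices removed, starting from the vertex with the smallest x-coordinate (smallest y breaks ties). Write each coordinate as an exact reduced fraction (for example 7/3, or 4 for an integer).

1. After x ≥ 9: [(9,17/7) (11,3) (20,8) (20,15) (9,127/7)]
2. After x ≤ 13: [(9,17/7) (11,3) (13,37/9) (13,17) (9,127/7)]
3. After y ≥ 10: [(9,10) (13,10) (13,17) (9,127/7)]
4. After y ≤ 20: [(9,10) (13,10) (13,17) (9,127/7)]
5. Canonical ring: [(9,10) (13,10) (13,17) (9,127/7)]

Clipped polygon: [(9,10) (13,10) (13,17) (9,127/7)]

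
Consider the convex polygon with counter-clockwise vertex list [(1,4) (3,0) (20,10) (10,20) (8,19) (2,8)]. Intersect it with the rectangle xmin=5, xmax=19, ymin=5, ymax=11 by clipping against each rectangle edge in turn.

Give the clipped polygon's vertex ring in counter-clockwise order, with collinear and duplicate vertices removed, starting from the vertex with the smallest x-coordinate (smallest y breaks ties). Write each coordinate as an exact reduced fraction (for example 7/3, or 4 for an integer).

1. After x ≥ 5: [(5,20/17) (20,10) (10,20) (8,19) (5,27/2)]
2. After x ≤ 19: [(5,20/17) (19,160/17) (19,11) (10,20) (8,19) (5,27/2)]
3. After y ≥ 5: [(5,5) (23/2,5) (19,160/17) (19,11) (10,20) (8,19) (5,27/2)]
4. After y ≤ 11: [(5,11) (5,5) (23/2,5) (19,160/17) (19,11) (19,11)]
5. Canonical ring: [(5,5) (23/2,5) (19,160/17) (19,11) (5,11)]

Clipped polygon: [(5,5) (23/2,5) (19,160/17) (19,11) (5,11)]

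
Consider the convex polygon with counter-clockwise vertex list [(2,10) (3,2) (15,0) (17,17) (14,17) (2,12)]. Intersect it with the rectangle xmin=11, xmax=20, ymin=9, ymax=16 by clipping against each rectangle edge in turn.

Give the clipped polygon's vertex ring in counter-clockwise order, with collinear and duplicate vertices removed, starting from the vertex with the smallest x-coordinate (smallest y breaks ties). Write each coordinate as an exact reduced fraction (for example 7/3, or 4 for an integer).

Clipped polygon: [(11,9) (273/17,9) (287/17,16) (58/5,16) (11,63/4)]

1. After x ≥ 11: [(11,2/3) (15,0) (17,17) (14,17) (11,63/4)]
2. After x ≤ 20: [(11,2/3) (15,0) (17,17) (14,17) (11,63/4)]
3. After y ≥ 9: [(11,9) (273/17,9) (17,17) (14,17) (11,63/4)]
4. After y ≤ 16: [(11,9) (273/17,9) (287/17,16) (58/5,16) (11,63/4)]
5. Canonical ring: [(11,9) (273/17,9) (287/17,16) (58/5,16) (11,63/4)]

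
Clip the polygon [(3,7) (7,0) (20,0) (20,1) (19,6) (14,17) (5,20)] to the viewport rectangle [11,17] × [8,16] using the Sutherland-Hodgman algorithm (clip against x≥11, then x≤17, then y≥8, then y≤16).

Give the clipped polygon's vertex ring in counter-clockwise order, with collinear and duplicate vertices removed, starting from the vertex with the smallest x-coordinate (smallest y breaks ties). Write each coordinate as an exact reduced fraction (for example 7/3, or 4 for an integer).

1. After x ≥ 11: [(11,0) (20,0) (20,1) (19,6) (14,17) (11,18)]
2. After x ≤ 17: [(11,0) (17,0) (17,52/5) (14,17) (11,18)]
3. After y ≥ 8: [(11,8) (17,8) (17,52/5) (14,17) (11,18)]
4. After y ≤ 16: [(11,16) (11,8) (17,8) (17,52/5) (159/11,16)]
5. Canonical ring: [(11,8) (17,8) (17,52/5) (159/11,16) (11,16)]

Clipped polygon: [(11,8) (17,8) (17,52/5) (159/11,16) (11,16)]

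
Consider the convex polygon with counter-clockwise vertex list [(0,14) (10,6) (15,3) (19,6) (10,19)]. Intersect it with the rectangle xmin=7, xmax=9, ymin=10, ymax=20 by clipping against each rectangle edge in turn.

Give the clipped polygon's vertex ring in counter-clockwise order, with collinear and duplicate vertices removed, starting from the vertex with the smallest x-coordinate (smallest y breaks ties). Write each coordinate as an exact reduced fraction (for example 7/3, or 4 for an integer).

1. After x ≥ 7: [(7,35/2) (7,42/5) (10,6) (15,3) (19,6) (10,19)]
2. After x ≤ 9: [(9,37/2) (7,35/2) (7,42/5) (9,34/5)]
3. After y ≥ 10: [(9,10) (9,37/2) (7,35/2) (7,10)]
4. After y ≤ 20: [(9,10) (9,37/2) (7,35/2) (7,10)]
5. Canonical ring: [(7,10) (9,10) (9,37/2) (7,35/2)]

Clipped polygon: [(7,10) (9,10) (9,37/2) (7,35/2)]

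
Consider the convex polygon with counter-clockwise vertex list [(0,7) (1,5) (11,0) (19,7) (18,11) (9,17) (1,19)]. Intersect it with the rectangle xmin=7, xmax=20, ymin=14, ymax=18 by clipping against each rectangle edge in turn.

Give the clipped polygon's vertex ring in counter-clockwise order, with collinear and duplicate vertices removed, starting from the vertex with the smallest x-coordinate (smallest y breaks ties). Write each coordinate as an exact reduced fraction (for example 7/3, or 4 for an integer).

Clipped polygon: [(7,14) (27/2,14) (9,17) (7,35/2)]

1. After x ≥ 7: [(7,2) (11,0) (19,7) (18,11) (9,17) (7,35/2)]
2. After x ≤ 20: [(7,2) (11,0) (19,7) (18,11) (9,17) (7,35/2)]
3. After y ≥ 14: [(7,14) (27/2,14) (9,17) (7,35/2)]
4. After y ≤ 18: [(7,14) (27/2,14) (9,17) (7,35/2)]
5. Canonical ring: [(7,14) (27/2,14) (9,17) (7,35/2)]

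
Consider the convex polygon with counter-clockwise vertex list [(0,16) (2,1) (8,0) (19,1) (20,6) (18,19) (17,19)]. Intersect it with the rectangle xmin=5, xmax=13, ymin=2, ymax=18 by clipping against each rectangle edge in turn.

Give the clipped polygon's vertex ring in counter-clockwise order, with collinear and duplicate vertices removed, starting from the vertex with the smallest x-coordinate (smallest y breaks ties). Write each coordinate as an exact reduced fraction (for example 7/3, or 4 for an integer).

Clipped polygon: [(5,2) (13,2) (13,18) (34/3,18) (5,287/17)]

1. After x ≥ 5: [(5,287/17) (5,1/2) (8,0) (19,1) (20,6) (18,19) (17,19)]
2. After x ≤ 13: [(13,311/17) (5,287/17) (5,1/2) (8,0) (13,5/11)]
3. After y ≥ 2: [(13,2) (13,311/17) (5,287/17) (5,2)]
4. After y ≤ 18: [(13,2) (13,18) (34/3,18) (5,287/17) (5,2)]
5. Canonical ring: [(5,2) (13,2) (13,18) (34/3,18) (5,287/17)]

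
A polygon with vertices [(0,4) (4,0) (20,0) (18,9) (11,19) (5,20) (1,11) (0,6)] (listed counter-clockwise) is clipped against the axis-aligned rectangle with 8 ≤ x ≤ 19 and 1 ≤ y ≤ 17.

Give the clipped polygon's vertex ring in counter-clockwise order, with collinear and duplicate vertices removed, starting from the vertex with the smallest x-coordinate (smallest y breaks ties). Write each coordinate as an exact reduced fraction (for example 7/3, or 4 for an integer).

Clipped polygon: [(8,1) (19,1) (19,9/2) (18,9) (62/5,17) (8,17)]

1. After x ≥ 8: [(8,0) (20,0) (18,9) (11,19) (8,39/2)]
2. After x ≤ 19: [(8,0) (19,0) (19,9/2) (18,9) (11,19) (8,39/2)]
3. After y ≥ 1: [(8,1) (19,1) (19,9/2) (18,9) (11,19) (8,39/2)]
4. After y ≤ 17: [(8,17) (8,1) (19,1) (19,9/2) (18,9) (62/5,17)]
5. Canonical ring: [(8,1) (19,1) (19,9/2) (18,9) (62/5,17) (8,17)]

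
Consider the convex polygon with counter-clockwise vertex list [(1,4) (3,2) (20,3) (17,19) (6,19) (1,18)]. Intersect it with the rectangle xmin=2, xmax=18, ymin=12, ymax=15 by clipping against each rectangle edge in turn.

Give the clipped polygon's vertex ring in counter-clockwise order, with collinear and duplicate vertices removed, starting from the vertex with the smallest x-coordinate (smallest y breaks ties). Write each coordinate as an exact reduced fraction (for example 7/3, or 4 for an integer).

1. After x ≥ 2: [(2,3) (3,2) (20,3) (17,19) (6,19) (2,91/5)]
2. After x ≤ 18: [(2,3) (3,2) (18,49/17) (18,41/3) (17,19) (6,19) (2,91/5)]
3. After y ≥ 12: [(2,12) (18,12) (18,41/3) (17,19) (6,19) (2,91/5)]
4. After y ≤ 15: [(2,15) (2,12) (18,12) (18,41/3) (71/4,15)]
5. Canonical ring: [(2,12) (18,12) (18,41/3) (71/4,15) (2,15)]

Clipped polygon: [(2,12) (18,12) (18,41/3) (71/4,15) (2,15)]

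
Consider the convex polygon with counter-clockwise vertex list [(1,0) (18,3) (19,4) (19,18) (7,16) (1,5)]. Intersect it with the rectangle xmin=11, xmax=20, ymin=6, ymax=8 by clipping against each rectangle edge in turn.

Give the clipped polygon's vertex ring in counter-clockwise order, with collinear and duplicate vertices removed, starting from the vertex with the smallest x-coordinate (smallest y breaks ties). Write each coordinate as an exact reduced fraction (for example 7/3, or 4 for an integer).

1. After x ≥ 11: [(11,30/17) (18,3) (19,4) (19,18) (11,50/3)]
2. After x ≤ 20: [(11,30/17) (18,3) (19,4) (19,18) (11,50/3)]
3. After y ≥ 6: [(11,6) (19,6) (19,18) (11,50/3)]
4. After y ≤ 8: [(11,8) (11,6) (19,6) (19,8)]
5. Canonical ring: [(11,6) (19,6) (19,8) (11,8)]

Clipped polygon: [(11,6) (19,6) (19,8) (11,8)]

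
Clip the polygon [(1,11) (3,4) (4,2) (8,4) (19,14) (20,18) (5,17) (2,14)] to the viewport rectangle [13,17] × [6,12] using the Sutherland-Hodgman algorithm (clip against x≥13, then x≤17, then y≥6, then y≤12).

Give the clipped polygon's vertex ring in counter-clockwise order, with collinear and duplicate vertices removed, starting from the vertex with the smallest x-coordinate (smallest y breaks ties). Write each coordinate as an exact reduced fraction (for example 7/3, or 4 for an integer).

1. After x ≥ 13: [(13,94/11) (19,14) (20,18) (13,263/15)]
2. After x ≤ 17: [(13,94/11) (17,134/11) (17,89/5) (13,263/15)]
3. After y ≥ 6: [(13,94/11) (17,134/11) (17,89/5) (13,263/15)]
4. After y ≤ 12: [(13,12) (13,94/11) (84/5,12)]
5. Canonical ring: [(13,94/11) (84/5,12) (13,12)]

Clipped polygon: [(13,94/11) (84/5,12) (13,12)]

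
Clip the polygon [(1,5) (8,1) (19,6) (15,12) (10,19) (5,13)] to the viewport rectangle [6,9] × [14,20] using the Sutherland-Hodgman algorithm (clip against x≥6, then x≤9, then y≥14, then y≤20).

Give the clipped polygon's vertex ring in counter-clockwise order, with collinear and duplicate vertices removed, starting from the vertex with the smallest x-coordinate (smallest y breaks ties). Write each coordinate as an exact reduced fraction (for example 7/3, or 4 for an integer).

1. After x ≥ 6: [(6,15/7) (8,1) (19,6) (15,12) (10,19) (6,71/5)]
2. After x ≤ 9: [(6,15/7) (8,1) (9,16/11) (9,89/5) (6,71/5)]
3. After y ≥ 14: [(6,14) (9,14) (9,89/5) (6,71/5)]
4. After y ≤ 20: [(6,14) (9,14) (9,89/5) (6,71/5)]
5. Canonical ring: [(6,14) (9,14) (9,89/5) (6,71/5)]

Clipped polygon: [(6,14) (9,14) (9,89/5) (6,71/5)]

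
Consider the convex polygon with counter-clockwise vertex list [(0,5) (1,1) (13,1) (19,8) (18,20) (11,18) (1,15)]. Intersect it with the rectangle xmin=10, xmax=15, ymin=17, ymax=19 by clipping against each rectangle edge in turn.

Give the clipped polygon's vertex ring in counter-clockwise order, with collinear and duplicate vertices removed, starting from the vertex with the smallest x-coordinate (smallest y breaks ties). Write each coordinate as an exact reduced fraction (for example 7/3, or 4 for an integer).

1. After x ≥ 10: [(10,1) (13,1) (19,8) (18,20) (11,18) (10,177/10)]
2. After x ≤ 15: [(10,1) (13,1) (15,10/3) (15,134/7) (11,18) (10,177/10)]
3. After y ≥ 17: [(10,17) (15,17) (15,134/7) (11,18) (10,177/10)]
4. After y ≤ 19: [(10,17) (15,17) (15,19) (29/2,19) (11,18) (10,177/10)]
5. Canonical ring: [(10,17) (15,17) (15,19) (29/2,19) (11,18) (10,177/10)]

Clipped polygon: [(10,17) (15,17) (15,19) (29/2,19) (11,18) (10,177/10)]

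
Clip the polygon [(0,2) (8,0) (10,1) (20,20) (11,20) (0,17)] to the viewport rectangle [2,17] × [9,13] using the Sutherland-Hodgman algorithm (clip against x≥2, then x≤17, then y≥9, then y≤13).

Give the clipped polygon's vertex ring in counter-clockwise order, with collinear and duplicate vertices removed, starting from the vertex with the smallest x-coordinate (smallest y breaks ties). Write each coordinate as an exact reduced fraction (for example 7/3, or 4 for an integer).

Clipped polygon: [(2,9) (270/19,9) (310/19,13) (2,13)]

1. After x ≥ 2: [(2,3/2) (8,0) (10,1) (20,20) (11,20) (2,193/11)]
2. After x ≤ 17: [(2,3/2) (8,0) (10,1) (17,143/10) (17,20) (11,20) (2,193/11)]
3. After y ≥ 9: [(2,9) (270/19,9) (17,143/10) (17,20) (11,20) (2,193/11)]
4. After y ≤ 13: [(2,13) (2,9) (270/19,9) (310/19,13)]
5. Canonical ring: [(2,9) (270/19,9) (310/19,13) (2,13)]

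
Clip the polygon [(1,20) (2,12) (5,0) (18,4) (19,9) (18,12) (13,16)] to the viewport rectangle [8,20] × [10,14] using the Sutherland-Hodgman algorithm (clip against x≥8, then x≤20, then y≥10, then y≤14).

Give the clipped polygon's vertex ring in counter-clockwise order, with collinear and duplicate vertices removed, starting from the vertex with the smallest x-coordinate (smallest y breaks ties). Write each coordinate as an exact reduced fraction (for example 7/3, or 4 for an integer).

1. After x ≥ 8: [(8,53/3) (8,12/13) (18,4) (19,9) (18,12) (13,16)]
2. After x ≤ 20: [(8,53/3) (8,12/13) (18,4) (19,9) (18,12) (13,16)]
3. After y ≥ 10: [(8,53/3) (8,10) (56/3,10) (18,12) (13,16)]
4. After y ≤ 14: [(8,14) (8,10) (56/3,10) (18,12) (31/2,14)]
5. Canonical ring: [(8,10) (56/3,10) (18,12) (31/2,14) (8,14)]

Clipped polygon: [(8,10) (56/3,10) (18,12) (31/2,14) (8,14)]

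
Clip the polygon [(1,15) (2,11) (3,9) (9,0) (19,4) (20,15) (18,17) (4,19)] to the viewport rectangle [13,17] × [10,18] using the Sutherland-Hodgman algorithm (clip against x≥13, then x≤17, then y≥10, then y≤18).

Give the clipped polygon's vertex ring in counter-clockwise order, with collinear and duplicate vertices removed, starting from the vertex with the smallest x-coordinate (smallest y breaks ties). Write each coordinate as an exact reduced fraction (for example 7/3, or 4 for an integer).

1. After x ≥ 13: [(13,8/5) (19,4) (20,15) (18,17) (13,124/7)]
2. After x ≤ 17: [(13,8/5) (17,16/5) (17,120/7) (13,124/7)]
3. After y ≥ 10: [(13,10) (17,10) (17,120/7) (13,124/7)]
4. After y ≤ 18: [(13,10) (17,10) (17,120/7) (13,124/7)]
5. Canonical ring: [(13,10) (17,10) (17,120/7) (13,124/7)]

Clipped polygon: [(13,10) (17,10) (17,120/7) (13,124/7)]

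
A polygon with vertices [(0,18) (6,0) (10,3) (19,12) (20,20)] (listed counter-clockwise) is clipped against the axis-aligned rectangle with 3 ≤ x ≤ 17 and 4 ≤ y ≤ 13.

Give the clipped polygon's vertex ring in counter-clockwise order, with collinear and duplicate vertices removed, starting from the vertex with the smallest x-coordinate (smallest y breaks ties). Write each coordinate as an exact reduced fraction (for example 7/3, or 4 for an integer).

1. After x ≥ 3: [(3,183/10) (3,9) (6,0) (10,3) (19,12) (20,20)]
2. After x ≤ 17: [(17,197/10) (3,183/10) (3,9) (6,0) (10,3) (17,10)]
3. After y ≥ 4: [(17,197/10) (3,183/10) (3,9) (14/3,4) (11,4) (17,10)]
4. After y ≤ 13: [(17,13) (3,13) (3,9) (14/3,4) (11,4) (17,10)]
5. Canonical ring: [(3,9) (14/3,4) (11,4) (17,10) (17,13) (3,13)]

Clipped polygon: [(3,9) (14/3,4) (11,4) (17,10) (17,13) (3,13)]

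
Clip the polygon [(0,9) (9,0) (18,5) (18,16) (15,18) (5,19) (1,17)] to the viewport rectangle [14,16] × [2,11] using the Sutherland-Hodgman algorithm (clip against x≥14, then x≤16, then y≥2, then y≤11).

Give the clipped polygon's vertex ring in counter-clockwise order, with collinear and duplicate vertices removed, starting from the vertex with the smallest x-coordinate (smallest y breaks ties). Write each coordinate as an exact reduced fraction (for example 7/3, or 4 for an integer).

Clipped polygon: [(14,25/9) (16,35/9) (16,11) (14,11)]

1. After x ≥ 14: [(14,25/9) (18,5) (18,16) (15,18) (14,181/10)]
2. After x ≤ 16: [(14,25/9) (16,35/9) (16,52/3) (15,18) (14,181/10)]
3. After y ≥ 2: [(14,25/9) (16,35/9) (16,52/3) (15,18) (14,181/10)]
4. After y ≤ 11: [(14,11) (14,25/9) (16,35/9) (16,11)]
5. Canonical ring: [(14,25/9) (16,35/9) (16,11) (14,11)]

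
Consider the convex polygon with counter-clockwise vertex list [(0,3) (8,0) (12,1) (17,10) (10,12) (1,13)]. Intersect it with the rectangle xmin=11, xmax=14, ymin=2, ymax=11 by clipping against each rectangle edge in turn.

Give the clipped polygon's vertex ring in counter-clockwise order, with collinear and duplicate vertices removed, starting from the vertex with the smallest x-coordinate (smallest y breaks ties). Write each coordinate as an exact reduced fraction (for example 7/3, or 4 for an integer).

1. After x ≥ 11: [(11,3/4) (12,1) (17,10) (11,82/7)]
2. After x ≤ 14: [(11,3/4) (12,1) (14,23/5) (14,76/7) (11,82/7)]
3. After y ≥ 2: [(11,2) (113/9,2) (14,23/5) (14,76/7) (11,82/7)]
4. After y ≤ 11: [(11,11) (11,2) (113/9,2) (14,23/5) (14,76/7) (27/2,11)]
5. Canonical ring: [(11,2) (113/9,2) (14,23/5) (14,76/7) (27/2,11) (11,11)]

Clipped polygon: [(11,2) (113/9,2) (14,23/5) (14,76/7) (27/2,11) (11,11)]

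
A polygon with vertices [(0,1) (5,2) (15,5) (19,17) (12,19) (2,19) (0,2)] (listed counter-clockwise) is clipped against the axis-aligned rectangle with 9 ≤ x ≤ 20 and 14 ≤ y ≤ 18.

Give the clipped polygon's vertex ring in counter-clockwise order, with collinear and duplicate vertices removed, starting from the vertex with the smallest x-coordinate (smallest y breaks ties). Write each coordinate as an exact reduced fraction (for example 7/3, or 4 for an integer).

1. After x ≥ 9: [(9,16/5) (15,5) (19,17) (12,19) (9,19)]
2. After x ≤ 20: [(9,16/5) (15,5) (19,17) (12,19) (9,19)]
3. After y ≥ 14: [(9,14) (18,14) (19,17) (12,19) (9,19)]
4. After y ≤ 18: [(9,18) (9,14) (18,14) (19,17) (31/2,18)]
5. Canonical ring: [(9,14) (18,14) (19,17) (31/2,18) (9,18)]

Clipped polygon: [(9,14) (18,14) (19,17) (31/2,18) (9,18)]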